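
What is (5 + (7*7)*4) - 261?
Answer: -60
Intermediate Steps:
(5 + (7*7)*4) - 261 = (5 + 49*4) - 261 = (5 + 196) - 261 = 201 - 261 = -60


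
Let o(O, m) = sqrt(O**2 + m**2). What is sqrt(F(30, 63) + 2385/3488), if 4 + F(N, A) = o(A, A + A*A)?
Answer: sqrt(-2521606 + 47904192*sqrt(4097))/872 ≈ 63.476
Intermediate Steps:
F(N, A) = -4 + sqrt(A**2 + (A + A**2)**2) (F(N, A) = -4 + sqrt(A**2 + (A + A*A)**2) = -4 + sqrt(A**2 + (A + A**2)**2))
sqrt(F(30, 63) + 2385/3488) = sqrt((-4 + sqrt(63**2*(1 + (1 + 63)**2))) + 2385/3488) = sqrt((-4 + sqrt(3969*(1 + 64**2))) + 2385*(1/3488)) = sqrt((-4 + sqrt(3969*(1 + 4096))) + 2385/3488) = sqrt((-4 + sqrt(3969*4097)) + 2385/3488) = sqrt((-4 + sqrt(16260993)) + 2385/3488) = sqrt((-4 + 63*sqrt(4097)) + 2385/3488) = sqrt(-11567/3488 + 63*sqrt(4097))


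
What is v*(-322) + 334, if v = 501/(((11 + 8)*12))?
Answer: -14195/38 ≈ -373.55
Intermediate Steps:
v = 167/76 (v = 501/((19*12)) = 501/228 = 501*(1/228) = 167/76 ≈ 2.1974)
v*(-322) + 334 = (167/76)*(-322) + 334 = -26887/38 + 334 = -14195/38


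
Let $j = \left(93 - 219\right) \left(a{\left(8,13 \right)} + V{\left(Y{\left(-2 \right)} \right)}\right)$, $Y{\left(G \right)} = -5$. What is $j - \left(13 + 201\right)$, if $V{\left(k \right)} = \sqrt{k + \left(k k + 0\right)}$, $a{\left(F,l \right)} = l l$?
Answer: $-21508 - 252 \sqrt{5} \approx -22072.0$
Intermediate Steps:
$a{\left(F,l \right)} = l^{2}$
$V{\left(k \right)} = \sqrt{k + k^{2}}$ ($V{\left(k \right)} = \sqrt{k + \left(k^{2} + 0\right)} = \sqrt{k + k^{2}}$)
$j = -21294 - 252 \sqrt{5}$ ($j = \left(93 - 219\right) \left(13^{2} + \sqrt{- 5 \left(1 - 5\right)}\right) = - 126 \left(169 + \sqrt{\left(-5\right) \left(-4\right)}\right) = - 126 \left(169 + \sqrt{20}\right) = - 126 \left(169 + 2 \sqrt{5}\right) = -21294 - 252 \sqrt{5} \approx -21858.0$)
$j - \left(13 + 201\right) = \left(-21294 - 252 \sqrt{5}\right) - \left(13 + 201\right) = \left(-21294 - 252 \sqrt{5}\right) - 214 = -21508 - 252 \sqrt{5}$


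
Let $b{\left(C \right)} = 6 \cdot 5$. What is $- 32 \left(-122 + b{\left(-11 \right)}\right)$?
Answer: $2944$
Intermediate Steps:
$b{\left(C \right)} = 30$
$- 32 \left(-122 + b{\left(-11 \right)}\right) = - 32 \left(-122 + 30\right) = \left(-32\right) \left(-92\right) = 2944$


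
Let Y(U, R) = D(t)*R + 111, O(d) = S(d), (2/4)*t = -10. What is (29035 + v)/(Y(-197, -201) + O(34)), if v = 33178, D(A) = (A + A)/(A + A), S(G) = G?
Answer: -62213/56 ≈ -1110.9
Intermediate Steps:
t = -20 (t = 2*(-10) = -20)
D(A) = 1 (D(A) = (2*A)/((2*A)) = (2*A)*(1/(2*A)) = 1)
O(d) = d
Y(U, R) = 111 + R (Y(U, R) = 1*R + 111 = R + 111 = 111 + R)
(29035 + v)/(Y(-197, -201) + O(34)) = (29035 + 33178)/((111 - 201) + 34) = 62213/(-90 + 34) = 62213/(-56) = 62213*(-1/56) = -62213/56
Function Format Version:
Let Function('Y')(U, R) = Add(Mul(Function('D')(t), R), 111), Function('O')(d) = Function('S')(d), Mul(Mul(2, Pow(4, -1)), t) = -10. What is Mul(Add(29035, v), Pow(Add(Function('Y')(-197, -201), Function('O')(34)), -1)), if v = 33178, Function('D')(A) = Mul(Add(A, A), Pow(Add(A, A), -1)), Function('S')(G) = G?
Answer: Rational(-62213, 56) ≈ -1110.9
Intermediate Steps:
t = -20 (t = Mul(2, -10) = -20)
Function('D')(A) = 1 (Function('D')(A) = Mul(Mul(2, A), Pow(Mul(2, A), -1)) = Mul(Mul(2, A), Mul(Rational(1, 2), Pow(A, -1))) = 1)
Function('O')(d) = d
Function('Y')(U, R) = Add(111, R) (Function('Y')(U, R) = Add(Mul(1, R), 111) = Add(R, 111) = Add(111, R))
Mul(Add(29035, v), Pow(Add(Function('Y')(-197, -201), Function('O')(34)), -1)) = Mul(Add(29035, 33178), Pow(Add(Add(111, -201), 34), -1)) = Mul(62213, Pow(Add(-90, 34), -1)) = Mul(62213, Pow(-56, -1)) = Mul(62213, Rational(-1, 56)) = Rational(-62213, 56)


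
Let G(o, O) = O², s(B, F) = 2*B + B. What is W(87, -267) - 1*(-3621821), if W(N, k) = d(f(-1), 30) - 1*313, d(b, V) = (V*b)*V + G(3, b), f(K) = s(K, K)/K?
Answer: 3624217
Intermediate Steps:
s(B, F) = 3*B
f(K) = 3 (f(K) = (3*K)/K = 3)
d(b, V) = b² + b*V² (d(b, V) = (V*b)*V + b² = b*V² + b² = b² + b*V²)
W(N, k) = 2396 (W(N, k) = 3*(3 + 30²) - 1*313 = 3*(3 + 900) - 313 = 3*903 - 313 = 2709 - 313 = 2396)
W(87, -267) - 1*(-3621821) = 2396 - 1*(-3621821) = 2396 + 3621821 = 3624217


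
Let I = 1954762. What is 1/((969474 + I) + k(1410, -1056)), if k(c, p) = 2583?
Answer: 1/2926819 ≈ 3.4167e-7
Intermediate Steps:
1/((969474 + I) + k(1410, -1056)) = 1/((969474 + 1954762) + 2583) = 1/(2924236 + 2583) = 1/2926819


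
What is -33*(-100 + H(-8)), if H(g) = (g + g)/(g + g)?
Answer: 3267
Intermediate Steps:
H(g) = 1 (H(g) = (2*g)/((2*g)) = (2*g)*(1/(2*g)) = 1)
-33*(-100 + H(-8)) = -33*(-100 + 1) = -33*(-99) = 3267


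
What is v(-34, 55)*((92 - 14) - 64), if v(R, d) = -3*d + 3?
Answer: -2268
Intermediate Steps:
v(R, d) = 3 - 3*d
v(-34, 55)*((92 - 14) - 64) = (3 - 3*55)*((92 - 14) - 64) = (3 - 165)*(78 - 64) = -162*14 = -2268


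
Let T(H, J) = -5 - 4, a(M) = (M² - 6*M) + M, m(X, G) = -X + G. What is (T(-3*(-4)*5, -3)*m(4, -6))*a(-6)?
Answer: 5940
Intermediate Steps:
m(X, G) = G - X
a(M) = M² - 5*M
T(H, J) = -9
(T(-3*(-4)*5, -3)*m(4, -6))*a(-6) = (-9*(-6 - 1*4))*(-6*(-5 - 6)) = (-9*(-6 - 4))*(-6*(-11)) = -9*(-10)*66 = 90*66 = 5940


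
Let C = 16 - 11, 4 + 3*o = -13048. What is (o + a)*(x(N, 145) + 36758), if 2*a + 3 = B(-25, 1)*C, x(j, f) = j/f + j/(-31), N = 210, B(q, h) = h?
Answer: -431147494046/2697 ≈ -1.5986e+8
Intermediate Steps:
o = -13052/3 (o = -4/3 + (⅓)*(-13048) = -4/3 - 13048/3 = -13052/3 ≈ -4350.7)
C = 5
x(j, f) = -j/31 + j/f (x(j, f) = j/f + j*(-1/31) = j/f - j/31 = -j/31 + j/f)
a = 1 (a = -3/2 + (1*5)/2 = -3/2 + (½)*5 = -3/2 + 5/2 = 1)
(o + a)*(x(N, 145) + 36758) = (-13052/3 + 1)*((-1/31*210 + 210/145) + 36758) = -13049*((-210/31 + 210*(1/145)) + 36758)/3 = -13049*((-210/31 + 42/29) + 36758)/3 = -13049*(-4788/899 + 36758)/3 = -13049/3*33040654/899 = -431147494046/2697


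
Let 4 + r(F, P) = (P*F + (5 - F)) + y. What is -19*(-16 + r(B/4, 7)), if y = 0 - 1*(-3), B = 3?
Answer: 285/2 ≈ 142.50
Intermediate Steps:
y = 3 (y = 0 + 3 = 3)
r(F, P) = 4 - F + F*P (r(F, P) = -4 + ((P*F + (5 - F)) + 3) = -4 + ((F*P + (5 - F)) + 3) = -4 + ((5 - F + F*P) + 3) = -4 + (8 - F + F*P) = 4 - F + F*P)
-19*(-16 + r(B/4, 7)) = -19*(-16 + (4 - 3/4 + (3/4)*7)) = -19*(-16 + (4 - 3/4 + (3*(¼))*7)) = -19*(-16 + (4 - 1*¾ + (¾)*7)) = -19*(-16 + (4 - ¾ + 21/4)) = -19*(-16 + 17/2) = -19*(-15/2) = 285/2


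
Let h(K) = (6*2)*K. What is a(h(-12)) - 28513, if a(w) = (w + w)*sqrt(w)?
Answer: -28513 - 3456*I ≈ -28513.0 - 3456.0*I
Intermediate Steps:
h(K) = 12*K
a(w) = 2*w**(3/2) (a(w) = (2*w)*sqrt(w) = 2*w**(3/2))
a(h(-12)) - 28513 = 2*(12*(-12))**(3/2) - 28513 = 2*(-144)**(3/2) - 28513 = 2*(-1728*I) - 28513 = -3456*I - 28513 = -28513 - 3456*I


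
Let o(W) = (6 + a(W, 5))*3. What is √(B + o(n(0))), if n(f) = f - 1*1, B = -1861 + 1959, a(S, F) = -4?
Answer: 2*√26 ≈ 10.198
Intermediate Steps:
B = 98
n(f) = -1 + f (n(f) = f - 1 = -1 + f)
o(W) = 6 (o(W) = (6 - 4)*3 = 2*3 = 6)
√(B + o(n(0))) = √(98 + 6) = √104 = 2*√26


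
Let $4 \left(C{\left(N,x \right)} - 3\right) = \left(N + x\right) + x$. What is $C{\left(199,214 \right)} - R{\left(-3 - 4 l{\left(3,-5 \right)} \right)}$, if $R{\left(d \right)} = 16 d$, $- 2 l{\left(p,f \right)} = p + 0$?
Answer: $\frac{447}{4} \approx 111.75$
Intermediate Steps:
$C{\left(N,x \right)} = 3 + \frac{x}{2} + \frac{N}{4}$ ($C{\left(N,x \right)} = 3 + \frac{\left(N + x\right) + x}{4} = 3 + \frac{N + 2 x}{4} = 3 + \left(\frac{x}{2} + \frac{N}{4}\right) = 3 + \frac{x}{2} + \frac{N}{4}$)
$l{\left(p,f \right)} = - \frac{p}{2}$ ($l{\left(p,f \right)} = - \frac{p + 0}{2} = - \frac{p}{2}$)
$C{\left(199,214 \right)} - R{\left(-3 - 4 l{\left(3,-5 \right)} \right)} = \left(3 + \frac{1}{2} \cdot 214 + \frac{1}{4} \cdot 199\right) - 16 \left(-3 - 4 \left(\left(- \frac{1}{2}\right) 3\right)\right) = \left(3 + 107 + \frac{199}{4}\right) - 16 \left(-3 - -6\right) = \frac{639}{4} - 16 \left(-3 + 6\right) = \frac{639}{4} - 16 \cdot 3 = \frac{639}{4} - 48 = \frac{447}{4}$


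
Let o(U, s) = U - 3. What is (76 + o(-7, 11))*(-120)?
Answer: -7920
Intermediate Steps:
o(U, s) = -3 + U
(76 + o(-7, 11))*(-120) = (76 + (-3 - 7))*(-120) = (76 - 10)*(-120) = 66*(-120) = -7920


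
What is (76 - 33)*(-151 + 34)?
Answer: -5031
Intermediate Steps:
(76 - 33)*(-151 + 34) = 43*(-117) = -5031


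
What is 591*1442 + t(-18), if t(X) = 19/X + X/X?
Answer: 15339995/18 ≈ 8.5222e+5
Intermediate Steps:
t(X) = 1 + 19/X (t(X) = 19/X + 1 = 1 + 19/X)
591*1442 + t(-18) = 591*1442 + (19 - 18)/(-18) = 852222 - 1/18*1 = 852222 - 1/18 = 15339995/18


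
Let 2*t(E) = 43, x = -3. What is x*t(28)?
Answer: -129/2 ≈ -64.500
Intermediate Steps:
t(E) = 43/2 (t(E) = (½)*43 = 43/2)
x*t(28) = -3*43/2 = -129/2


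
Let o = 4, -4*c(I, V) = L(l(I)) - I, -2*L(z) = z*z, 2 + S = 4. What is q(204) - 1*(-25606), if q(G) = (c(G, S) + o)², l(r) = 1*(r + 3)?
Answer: 1875576305/64 ≈ 2.9306e+7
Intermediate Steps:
l(r) = 3 + r (l(r) = 1*(3 + r) = 3 + r)
S = 2 (S = -2 + 4 = 2)
L(z) = -z²/2 (L(z) = -z*z/2 = -z²/2)
c(I, V) = I/4 + (3 + I)²/8 (c(I, V) = -(-(3 + I)²/2 - I)/4 = -(-I - (3 + I)²/2)/4 = I/4 + (3 + I)²/8)
q(G) = (4 + G/4 + (3 + G)²/8)² (q(G) = ((G/4 + (3 + G)²/8) + 4)² = (4 + G/4 + (3 + G)²/8)²)
q(204) - 1*(-25606) = (32 + (3 + 204)² + 2*204)²/64 - 1*(-25606) = (32 + 207² + 408)²/64 + 25606 = (32 + 42849 + 408)²/64 + 25606 = (1/64)*43289² + 25606 = (1/64)*1873937521 + 25606 = 1873937521/64 + 25606 = 1875576305/64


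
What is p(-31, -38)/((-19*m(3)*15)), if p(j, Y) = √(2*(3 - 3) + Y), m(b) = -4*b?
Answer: I*√38/3420 ≈ 0.0018025*I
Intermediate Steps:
p(j, Y) = √Y (p(j, Y) = √(2*0 + Y) = √(0 + Y) = √Y)
p(-31, -38)/((-19*m(3)*15)) = √(-38)/((-(-76)*3*15)) = (I*√38)/((-19*(-12)*15)) = (I*√38)/((228*15)) = (I*√38)/3420 = (I*√38)*(1/3420) = I*√38/3420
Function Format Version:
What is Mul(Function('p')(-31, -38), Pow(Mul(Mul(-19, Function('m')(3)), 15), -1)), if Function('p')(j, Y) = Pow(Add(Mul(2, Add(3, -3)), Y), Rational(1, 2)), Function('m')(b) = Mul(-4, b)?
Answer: Mul(Rational(1, 3420), I, Pow(38, Rational(1, 2))) ≈ Mul(0.0018025, I)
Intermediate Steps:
Function('p')(j, Y) = Pow(Y, Rational(1, 2)) (Function('p')(j, Y) = Pow(Add(Mul(2, 0), Y), Rational(1, 2)) = Pow(Add(0, Y), Rational(1, 2)) = Pow(Y, Rational(1, 2)))
Mul(Function('p')(-31, -38), Pow(Mul(Mul(-19, Function('m')(3)), 15), -1)) = Mul(Pow(-38, Rational(1, 2)), Pow(Mul(Mul(-19, Mul(-4, 3)), 15), -1)) = Mul(Mul(I, Pow(38, Rational(1, 2))), Pow(Mul(Mul(-19, -12), 15), -1)) = Mul(Mul(I, Pow(38, Rational(1, 2))), Pow(Mul(228, 15), -1)) = Mul(Mul(I, Pow(38, Rational(1, 2))), Pow(3420, -1)) = Mul(Mul(I, Pow(38, Rational(1, 2))), Rational(1, 3420)) = Mul(Rational(1, 3420), I, Pow(38, Rational(1, 2)))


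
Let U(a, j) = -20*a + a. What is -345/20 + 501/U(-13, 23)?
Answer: -15039/988 ≈ -15.222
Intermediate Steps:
U(a, j) = -19*a
-345/20 + 501/U(-13, 23) = -345/20 + 501/((-19*(-13))) = -345*1/20 + 501/247 = -69/4 + 501*(1/247) = -69/4 + 501/247 = -15039/988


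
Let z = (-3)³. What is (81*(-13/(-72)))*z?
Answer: -3159/8 ≈ -394.88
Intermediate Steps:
z = -27
(81*(-13/(-72)))*z = (81*(-13/(-72)))*(-27) = (81*(-13*(-1)/72))*(-27) = (81*(-1*(-13/72)))*(-27) = (81*(13/72))*(-27) = (117/8)*(-27) = -3159/8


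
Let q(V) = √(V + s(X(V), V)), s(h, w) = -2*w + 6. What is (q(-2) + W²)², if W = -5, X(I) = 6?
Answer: 633 + 100*√2 ≈ 774.42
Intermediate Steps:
s(h, w) = 6 - 2*w
q(V) = √(6 - V) (q(V) = √(V + (6 - 2*V)) = √(6 - V))
(q(-2) + W²)² = (√(6 - 1*(-2)) + (-5)²)² = (√(6 + 2) + 25)² = (√8 + 25)² = (2*√2 + 25)² = (25 + 2*√2)²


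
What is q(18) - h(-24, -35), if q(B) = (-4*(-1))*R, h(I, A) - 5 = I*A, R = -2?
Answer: -853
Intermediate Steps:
h(I, A) = 5 + A*I (h(I, A) = 5 + I*A = 5 + A*I)
q(B) = -8 (q(B) = -4*(-1)*(-2) = 4*(-2) = -8)
q(18) - h(-24, -35) = -8 - (5 - 35*(-24)) = -8 - (5 + 840) = -8 - 1*845 = -8 - 845 = -853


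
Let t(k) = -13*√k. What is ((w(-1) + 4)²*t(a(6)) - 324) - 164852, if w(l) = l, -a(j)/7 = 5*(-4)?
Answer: -165176 - 234*√35 ≈ -1.6656e+5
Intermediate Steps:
a(j) = 140 (a(j) = -35*(-4) = -7*(-20) = 140)
((w(-1) + 4)²*t(a(6)) - 324) - 164852 = ((-1 + 4)²*(-26*√35) - 324) - 164852 = (3²*(-26*√35) - 324) - 164852 = (9*(-26*√35) - 324) - 164852 = (-234*√35 - 324) - 164852 = (-324 - 234*√35) - 164852 = -165176 - 234*√35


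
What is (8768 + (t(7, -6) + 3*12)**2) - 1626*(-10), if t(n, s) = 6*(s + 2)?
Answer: 25172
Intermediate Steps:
t(n, s) = 12 + 6*s (t(n, s) = 6*(2 + s) = 12 + 6*s)
(8768 + (t(7, -6) + 3*12)**2) - 1626*(-10) = (8768 + ((12 + 6*(-6)) + 3*12)**2) - 1626*(-10) = (8768 + ((12 - 36) + 36)**2) + 16260 = (8768 + (-24 + 36)**2) + 16260 = (8768 + 12**2) + 16260 = (8768 + 144) + 16260 = 8912 + 16260 = 25172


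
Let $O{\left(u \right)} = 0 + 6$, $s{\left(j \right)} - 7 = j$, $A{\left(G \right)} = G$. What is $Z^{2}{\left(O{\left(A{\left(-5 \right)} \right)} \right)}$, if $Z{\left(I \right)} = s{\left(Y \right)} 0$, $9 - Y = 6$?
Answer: $0$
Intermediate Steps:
$Y = 3$ ($Y = 9 - 6 = 3$)
$s{\left(j \right)} = 7 + j$
$O{\left(u \right)} = 6$
$Z{\left(I \right)} = 0$ ($Z{\left(I \right)} = \left(7 + 3\right) 0 = 10 \cdot 0 = 0$)
$Z^{2}{\left(O{\left(A{\left(-5 \right)} \right)} \right)} = 0^{2} = 0$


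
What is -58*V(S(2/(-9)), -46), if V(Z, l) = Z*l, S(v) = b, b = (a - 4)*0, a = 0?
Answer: 0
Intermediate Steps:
b = 0 (b = (0 - 4)*0 = -4*0 = 0)
S(v) = 0
-58*V(S(2/(-9)), -46) = -0*(-46) = -58*0 = 0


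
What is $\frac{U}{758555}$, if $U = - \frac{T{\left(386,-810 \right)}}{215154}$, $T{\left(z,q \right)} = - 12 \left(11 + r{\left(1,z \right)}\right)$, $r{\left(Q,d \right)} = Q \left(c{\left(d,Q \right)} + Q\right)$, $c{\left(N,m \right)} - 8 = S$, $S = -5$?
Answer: $\frac{2}{1813401583} \approx 1.1029 \cdot 10^{-9}$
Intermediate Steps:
$c{\left(N,m \right)} = 3$ ($c{\left(N,m \right)} = 8 - 5 = 3$)
$r{\left(Q,d \right)} = Q \left(3 + Q\right)$
$T{\left(z,q \right)} = -180$ ($T{\left(z,q \right)} = - 12 \left(11 + 1 \left(3 + 1\right)\right) = - 12 \left(11 + 1 \cdot 4\right) = - 12 \left(11 + 4\right) = \left(-12\right) 15 = -180$)
$U = \frac{10}{11953}$ ($U = - \frac{-180}{215154} = \left(-1\right) \left(- \frac{10}{11953}\right) = \frac{10}{11953} \approx 0.00083661$)
$\frac{U}{758555} = \frac{10}{11953 \cdot 758555} = \frac{10}{11953} \cdot \frac{1}{758555} = \frac{2}{1813401583}$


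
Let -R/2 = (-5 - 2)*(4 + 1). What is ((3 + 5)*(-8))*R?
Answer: -4480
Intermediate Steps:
R = 70 (R = -2*(-5 - 2)*(4 + 1) = -(-14)*5 = -2*(-35) = 70)
((3 + 5)*(-8))*R = ((3 + 5)*(-8))*70 = (8*(-8))*70 = -64*70 = -4480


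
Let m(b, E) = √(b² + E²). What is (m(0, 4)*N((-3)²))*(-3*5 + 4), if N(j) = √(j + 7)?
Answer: -176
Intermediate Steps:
N(j) = √(7 + j)
m(b, E) = √(E² + b²)
(m(0, 4)*N((-3)²))*(-3*5 + 4) = (√(4² + 0²)*√(7 + (-3)²))*(-3*5 + 4) = (√(16 + 0)*√(7 + 9))*(-15 + 4) = (√16*√16)*(-11) = (4*4)*(-11) = 16*(-11) = -176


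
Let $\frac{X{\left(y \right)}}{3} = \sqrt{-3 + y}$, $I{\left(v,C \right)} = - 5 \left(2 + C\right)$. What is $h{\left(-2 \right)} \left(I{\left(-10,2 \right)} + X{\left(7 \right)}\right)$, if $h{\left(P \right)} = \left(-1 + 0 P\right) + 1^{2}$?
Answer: $0$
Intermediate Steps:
$I{\left(v,C \right)} = -10 - 5 C$
$X{\left(y \right)} = 3 \sqrt{-3 + y}$
$h{\left(P \right)} = 0$ ($h{\left(P \right)} = \left(-1 + 0\right) + 1 = -1 + 1 = 0$)
$h{\left(-2 \right)} \left(I{\left(-10,2 \right)} + X{\left(7 \right)}\right) = 0 \left(\left(-10 - 10\right) + 3 \sqrt{-3 + 7}\right) = 0 \left(\left(-10 - 10\right) + 3 \sqrt{4}\right) = 0 \left(-20 + 3 \cdot 2\right) = 0 \left(-20 + 6\right) = 0 \left(-14\right) = 0$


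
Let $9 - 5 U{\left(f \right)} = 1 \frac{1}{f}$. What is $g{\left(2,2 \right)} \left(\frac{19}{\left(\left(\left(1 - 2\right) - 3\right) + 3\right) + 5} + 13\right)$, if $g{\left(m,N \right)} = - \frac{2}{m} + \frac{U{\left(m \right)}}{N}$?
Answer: $- \frac{213}{80} \approx -2.6625$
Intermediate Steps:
$U{\left(f \right)} = \frac{9}{5} - \frac{1}{5 f}$ ($U{\left(f \right)} = \frac{9}{5} - \frac{1 \frac{1}{f}}{5} = \frac{9}{5} - \frac{1}{5 f}$)
$g{\left(m,N \right)} = - \frac{2}{m} + \frac{-1 + 9 m}{5 N m}$ ($g{\left(m,N \right)} = - \frac{2}{m} + \frac{\frac{1}{5} \frac{1}{m} \left(-1 + 9 m\right)}{N} = - \frac{2}{m} + \frac{-1 + 9 m}{5 N m}$)
$g{\left(2,2 \right)} \left(\frac{19}{\left(\left(\left(1 - 2\right) - 3\right) + 3\right) + 5} + 13\right) = \frac{-1 - 20 + 9 \cdot 2}{5 \cdot 2 \cdot 2} \left(\frac{19}{\left(\left(\left(1 - 2\right) - 3\right) + 3\right) + 5} + 13\right) = \frac{1}{5} \cdot \frac{1}{2} \cdot \frac{1}{2} \left(-1 - 20 + 18\right) \left(\frac{19}{\left(\left(-1 - 3\right) + 3\right) + 5} + 13\right) = \frac{1}{5} \cdot \frac{1}{2} \cdot \frac{1}{2} \left(-3\right) \left(\frac{19}{\left(-4 + 3\right) + 5} + 13\right) = - \frac{3 \left(\frac{19}{-1 + 5} + 13\right)}{20} = - \frac{3 \left(\frac{19}{4} + 13\right)}{20} = \left(- \frac{3}{20}\right) \frac{71}{4} = - \frac{213}{80}$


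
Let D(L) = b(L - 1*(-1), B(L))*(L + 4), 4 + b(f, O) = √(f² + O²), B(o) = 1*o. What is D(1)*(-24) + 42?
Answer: 522 - 120*√5 ≈ 253.67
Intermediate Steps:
B(o) = o
b(f, O) = -4 + √(O² + f²) (b(f, O) = -4 + √(f² + O²) = -4 + √(O² + f²))
D(L) = (-4 + √(L² + (1 + L)²))*(4 + L) (D(L) = (-4 + √(L² + (L - 1*(-1))²))*(L + 4) = (-4 + √(L² + (L + 1)²))*(4 + L) = (-4 + √(L² + (1 + L)²))*(4 + L))
D(1)*(-24) + 42 = ((-4 + √(1² + (1 + 1)²))*(4 + 1))*(-24) + 42 = ((-4 + √(1 + 2²))*5)*(-24) + 42 = ((-4 + √(1 + 4))*5)*(-24) + 42 = ((-4 + √5)*5)*(-24) + 42 = (-20 + 5*√5)*(-24) + 42 = (480 - 120*√5) + 42 = 522 - 120*√5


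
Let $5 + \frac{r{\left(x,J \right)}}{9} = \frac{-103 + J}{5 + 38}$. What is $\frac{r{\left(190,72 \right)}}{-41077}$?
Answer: $\frac{2214}{1766311} \approx 0.0012535$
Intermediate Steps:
$r{\left(x,J \right)} = - \frac{2862}{43} + \frac{9 J}{43}$ ($r{\left(x,J \right)} = -45 + 9 \frac{-103 + J}{5 + 38} = -45 + 9 \frac{-103 + J}{43} = -45 + 9 \left(-103 + J\right) \frac{1}{43} = -45 + 9 \left(- \frac{103}{43} + \frac{J}{43}\right) = -45 + \left(- \frac{927}{43} + \frac{9 J}{43}\right) = - \frac{2862}{43} + \frac{9 J}{43}$)
$\frac{r{\left(190,72 \right)}}{-41077} = \frac{- \frac{2862}{43} + \frac{9}{43} \cdot 72}{-41077} = \left(- \frac{2862}{43} + \frac{648}{43}\right) \left(- \frac{1}{41077}\right) = \left(- \frac{2214}{43}\right) \left(- \frac{1}{41077}\right) = \frac{2214}{1766311}$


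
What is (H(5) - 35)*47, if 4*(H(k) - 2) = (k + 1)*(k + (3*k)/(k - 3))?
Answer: -2679/4 ≈ -669.75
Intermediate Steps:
H(k) = 2 + (1 + k)*(k + 3*k/(-3 + k))/4 (H(k) = 2 + ((k + 1)*(k + (3*k)/(k - 3)))/4 = 2 + ((1 + k)*(k + (3*k)/(-3 + k)))/4 = 2 + ((1 + k)*(k + 3*k/(-3 + k)))/4 = 2 + (1 + k)*(k + 3*k/(-3 + k))/4)
(H(5) - 35)*47 = ((-24 + 5**2 + 5**3 + 8*5)/(4*(-3 + 5)) - 35)*47 = ((1/4)*(-24 + 25 + 125 + 40)/2 - 35)*47 = ((1/4)*(1/2)*166 - 35)*47 = (83/4 - 35)*47 = -57/4*47 = -2679/4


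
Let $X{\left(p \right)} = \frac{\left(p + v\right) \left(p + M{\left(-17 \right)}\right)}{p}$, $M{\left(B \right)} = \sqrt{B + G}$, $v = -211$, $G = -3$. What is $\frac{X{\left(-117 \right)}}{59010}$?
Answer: $- \frac{164}{29505} + \frac{328 i \sqrt{5}}{3452085} \approx -0.0055584 + 0.00021246 i$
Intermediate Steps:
$M{\left(B \right)} = \sqrt{-3 + B}$ ($M{\left(B \right)} = \sqrt{B - 3} = \sqrt{-3 + B}$)
$X{\left(p \right)} = \frac{\left(-211 + p\right) \left(p + 2 i \sqrt{5}\right)}{p}$ ($X{\left(p \right)} = \frac{\left(p - 211\right) \left(p + \sqrt{-3 - 17}\right)}{p} = \frac{\left(-211 + p\right) \left(p + \sqrt{-20}\right)}{p} = \frac{\left(-211 + p\right) \left(p + 2 i \sqrt{5}\right)}{p}$)
$\frac{X{\left(-117 \right)}}{59010} = \frac{-211 - 117 + 2 i \sqrt{5} - \frac{422 i \sqrt{5}}{-117}}{59010} = \left(-211 - 117 + 2 i \sqrt{5} - 422 i \sqrt{5} \left(- \frac{1}{117}\right)\right) \frac{1}{59010} = \left(-211 - 117 + 2 i \sqrt{5} + \frac{422 i \sqrt{5}}{117}\right) \frac{1}{59010} = \left(-328 + \frac{656 i \sqrt{5}}{117}\right) \frac{1}{59010} = - \frac{164}{29505} + \frac{328 i \sqrt{5}}{3452085}$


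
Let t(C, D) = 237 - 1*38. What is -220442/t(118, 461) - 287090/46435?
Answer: -2058671036/1848113 ≈ -1113.9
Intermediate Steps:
t(C, D) = 199 (t(C, D) = 237 - 38 = 199)
-220442/t(118, 461) - 287090/46435 = -220442/199 - 287090/46435 = -220442*1/199 - 287090*1/46435 = -220442/199 - 57418/9287 = -2058671036/1848113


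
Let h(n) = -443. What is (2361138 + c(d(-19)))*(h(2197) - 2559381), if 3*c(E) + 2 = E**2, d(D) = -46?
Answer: -18137704627072/3 ≈ -6.0459e+12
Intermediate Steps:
c(E) = -2/3 + E**2/3
(2361138 + c(d(-19)))*(h(2197) - 2559381) = (2361138 + (-2/3 + (1/3)*(-46)**2))*(-443 - 2559381) = (2361138 + (-2/3 + (1/3)*2116))*(-2559824) = (2361138 + (-2/3 + 2116/3))*(-2559824) = (2361138 + 2114/3)*(-2559824) = (7085528/3)*(-2559824) = -18137704627072/3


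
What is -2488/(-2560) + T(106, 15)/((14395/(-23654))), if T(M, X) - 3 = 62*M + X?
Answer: -9975415671/921280 ≈ -10828.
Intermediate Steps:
T(M, X) = 3 + X + 62*M (T(M, X) = 3 + (62*M + X) = 3 + (X + 62*M) = 3 + X + 62*M)
-2488/(-2560) + T(106, 15)/((14395/(-23654))) = -2488/(-2560) + (3 + 15 + 62*106)/((14395/(-23654))) = -2488*(-1/2560) + (3 + 15 + 6572)/((14395*(-1/23654))) = 311/320 + 6590/(-14395/23654) = 311/320 + 6590*(-23654/14395) = 311/320 - 31175972/2879 = -9975415671/921280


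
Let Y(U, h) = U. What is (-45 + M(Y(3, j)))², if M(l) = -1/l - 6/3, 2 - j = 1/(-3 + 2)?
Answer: 20164/9 ≈ 2240.4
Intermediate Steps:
j = 3 (j = 2 - 1/(-3 + 2) = 2 - 1/(-1) = 2 - 1*(-1) = 2 + 1 = 3)
M(l) = -2 - 1/l (M(l) = -1/l - 6*⅓ = -1/l - 2 = -2 - 1/l)
(-45 + M(Y(3, j)))² = (-45 + (-2 - 1/3))² = (-45 + (-2 - 1*⅓))² = (-45 + (-2 - ⅓))² = (-45 - 7/3)² = (-142/3)² = 20164/9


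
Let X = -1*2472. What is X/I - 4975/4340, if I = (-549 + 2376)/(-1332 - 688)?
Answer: 206308955/75516 ≈ 2732.0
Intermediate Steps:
I = -1827/2020 (I = 1827/(-2020) = 1827*(-1/2020) = -1827/2020 ≈ -0.90446)
X = -2472
X/I - 4975/4340 = -2472/(-1827/2020) - 4975/4340 = -2472*(-2020/1827) - 4975*1/4340 = 1664480/609 - 995/868 = 206308955/75516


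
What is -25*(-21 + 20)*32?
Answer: 800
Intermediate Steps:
-25*(-21 + 20)*32 = -25*(-1)*32 = 25*32 = 800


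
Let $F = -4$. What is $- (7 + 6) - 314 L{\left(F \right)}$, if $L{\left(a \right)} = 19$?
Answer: $-5979$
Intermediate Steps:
$- (7 + 6) - 314 L{\left(F \right)} = - (7 + 6) - 5966 = \left(-1\right) 13 - 5966 = -13 - 5966 = -5979$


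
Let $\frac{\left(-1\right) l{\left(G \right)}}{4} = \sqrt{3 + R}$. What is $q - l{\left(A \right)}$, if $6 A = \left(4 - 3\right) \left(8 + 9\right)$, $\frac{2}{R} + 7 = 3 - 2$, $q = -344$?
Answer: $-344 + \frac{8 \sqrt{6}}{3} \approx -337.47$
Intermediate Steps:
$R = - \frac{1}{3}$ ($R = \frac{2}{-7 + \left(3 - 2\right)} = \frac{2}{-7 + 1} = \frac{2}{-6} = 2 \left(- \frac{1}{6}\right) = - \frac{1}{3} \approx -0.33333$)
$A = \frac{17}{6}$ ($A = \frac{\left(4 - 3\right) \left(8 + 9\right)}{6} = \frac{1 \cdot 17}{6} = \frac{1}{6} \cdot 17 = \frac{17}{6} \approx 2.8333$)
$l{\left(G \right)} = - \frac{8 \sqrt{6}}{3}$ ($l{\left(G \right)} = - 4 \sqrt{3 - \frac{1}{3}} = - 4 \sqrt{\frac{8}{3}} = - 4 \frac{2 \sqrt{6}}{3} = - \frac{8 \sqrt{6}}{3}$)
$q - l{\left(A \right)} = -344 - - \frac{8 \sqrt{6}}{3} = -344 + \frac{8 \sqrt{6}}{3}$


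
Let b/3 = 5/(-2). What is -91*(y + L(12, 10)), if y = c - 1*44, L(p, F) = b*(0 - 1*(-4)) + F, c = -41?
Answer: 9555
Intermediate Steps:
b = -15/2 (b = 3*(5/(-2)) = 3*(5*(-½)) = 3*(-5/2) = -15/2 ≈ -7.5000)
L(p, F) = -30 + F (L(p, F) = -15*(0 - 1*(-4))/2 + F = -15*(0 + 4)/2 + F = -15/2*4 + F = -30 + F)
y = -85 (y = -41 - 1*44 = -41 - 44 = -85)
-91*(y + L(12, 10)) = -91*(-85 + (-30 + 10)) = -91*(-85 - 20) = -91*(-105) = 9555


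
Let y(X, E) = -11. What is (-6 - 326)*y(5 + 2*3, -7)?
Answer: 3652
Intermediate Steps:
(-6 - 326)*y(5 + 2*3, -7) = (-6 - 326)*(-11) = -332*(-11) = 3652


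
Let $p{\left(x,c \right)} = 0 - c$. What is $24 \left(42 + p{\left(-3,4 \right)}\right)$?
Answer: $912$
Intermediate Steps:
$p{\left(x,c \right)} = - c$
$24 \left(42 + p{\left(-3,4 \right)}\right) = 24 \left(42 - 4\right) = 24 \cdot 38 = 912$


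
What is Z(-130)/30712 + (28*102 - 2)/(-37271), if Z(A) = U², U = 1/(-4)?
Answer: -1402395497/18314671232 ≈ -0.076572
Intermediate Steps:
U = -¼ (U = 1*(-¼) = -¼ ≈ -0.25000)
Z(A) = 1/16 (Z(A) = (-¼)² = 1/16)
Z(-130)/30712 + (28*102 - 2)/(-37271) = (1/16)/30712 + (28*102 - 2)/(-37271) = (1/16)*(1/30712) + (2856 - 2)*(-1/37271) = 1/491392 + 2854*(-1/37271) = 1/491392 - 2854/37271 = -1402395497/18314671232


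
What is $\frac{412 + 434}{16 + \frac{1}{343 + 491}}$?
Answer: $\frac{705564}{13345} \approx 52.871$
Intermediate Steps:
$\frac{412 + 434}{16 + \frac{1}{343 + 491}} = \frac{846}{16 + \frac{1}{834}} = \frac{846}{\frac{13345}{834}} = 846 \cdot \frac{834}{13345} = \frac{705564}{13345}$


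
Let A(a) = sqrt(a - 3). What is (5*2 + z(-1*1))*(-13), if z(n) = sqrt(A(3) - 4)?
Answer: -130 - 26*I ≈ -130.0 - 26.0*I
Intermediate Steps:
A(a) = sqrt(-3 + a)
z(n) = 2*I (z(n) = sqrt(sqrt(-3 + 3) - 4) = sqrt(sqrt(0) - 4) = sqrt(0 - 4) = sqrt(-4) = 2*I)
(5*2 + z(-1*1))*(-13) = (5*2 + 2*I)*(-13) = (10 + 2*I)*(-13) = -130 - 26*I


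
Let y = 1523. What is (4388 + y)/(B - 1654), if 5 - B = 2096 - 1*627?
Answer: -5911/3118 ≈ -1.8958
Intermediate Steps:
B = -1464 (B = 5 - (2096 - 1*627) = 5 - (2096 - 627) = 5 - 1*1469 = 5 - 1469 = -1464)
(4388 + y)/(B - 1654) = (4388 + 1523)/(-1464 - 1654) = 5911/(-3118) = 5911*(-1/3118) = -5911/3118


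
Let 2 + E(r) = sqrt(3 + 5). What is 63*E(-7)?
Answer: -126 + 126*sqrt(2) ≈ 52.191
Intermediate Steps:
E(r) = -2 + 2*sqrt(2) (E(r) = -2 + sqrt(3 + 5) = -2 + sqrt(8) = -2 + 2*sqrt(2))
63*E(-7) = 63*(-2 + 2*sqrt(2)) = -126 + 126*sqrt(2)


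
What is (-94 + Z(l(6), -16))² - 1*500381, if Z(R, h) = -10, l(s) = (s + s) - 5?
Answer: -489565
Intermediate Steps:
l(s) = -5 + 2*s (l(s) = 2*s - 5 = -5 + 2*s)
(-94 + Z(l(6), -16))² - 1*500381 = (-94 - 10)² - 1*500381 = (-104)² - 500381 = 10816 - 500381 = -489565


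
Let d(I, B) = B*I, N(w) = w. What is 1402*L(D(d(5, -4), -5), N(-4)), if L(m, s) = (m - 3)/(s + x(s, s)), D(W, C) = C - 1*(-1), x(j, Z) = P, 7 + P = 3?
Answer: 4907/4 ≈ 1226.8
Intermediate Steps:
P = -4 (P = -7 + 3 = -4)
x(j, Z) = -4
D(W, C) = 1 + C (D(W, C) = C + 1 = 1 + C)
L(m, s) = (-3 + m)/(-4 + s) (L(m, s) = (m - 3)/(s - 4) = (-3 + m)/(-4 + s))
1402*L(D(d(5, -4), -5), N(-4)) = 1402*((-3 + (1 - 5))/(-4 - 4)) = 1402*((-3 - 4)/(-8)) = 1402*(-1/8*(-7)) = 1402*(7/8) = 4907/4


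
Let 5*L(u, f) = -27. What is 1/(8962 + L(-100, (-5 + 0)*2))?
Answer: 5/44783 ≈ 0.00011165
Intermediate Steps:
L(u, f) = -27/5 (L(u, f) = (⅕)*(-27) = -27/5)
1/(8962 + L(-100, (-5 + 0)*2)) = 1/(8962 - 27/5) = 1/(44783/5) = 5/44783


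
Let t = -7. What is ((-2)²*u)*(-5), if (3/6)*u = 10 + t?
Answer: -120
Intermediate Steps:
u = 6 (u = 2*(10 - 7) = 2*3 = 6)
((-2)²*u)*(-5) = ((-2)²*6)*(-5) = (4*6)*(-5) = 24*(-5) = -120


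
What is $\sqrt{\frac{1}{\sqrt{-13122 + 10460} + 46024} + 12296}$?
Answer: $\sqrt{12296 + \frac{1}{46024 + 11 i \sqrt{22}}} \approx 110.89 - 1.0 \cdot 10^{-10} i$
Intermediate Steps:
$\sqrt{\frac{1}{\sqrt{-13122 + 10460} + 46024} + 12296} = \sqrt{\frac{1}{\sqrt{-2662} + 46024} + 12296} = \sqrt{\frac{1}{11 i \sqrt{22} + 46024} + 12296} = \sqrt{\frac{1}{46024 + 11 i \sqrt{22}} + 12296} = \sqrt{12296 + \frac{1}{46024 + 11 i \sqrt{22}}}$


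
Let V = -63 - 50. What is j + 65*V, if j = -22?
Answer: -7367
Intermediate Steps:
V = -113
j + 65*V = -22 + 65*(-113) = -22 - 7345 = -7367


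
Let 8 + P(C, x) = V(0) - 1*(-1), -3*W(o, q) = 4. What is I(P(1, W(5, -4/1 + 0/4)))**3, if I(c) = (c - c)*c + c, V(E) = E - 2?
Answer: -729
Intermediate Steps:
W(o, q) = -4/3 (W(o, q) = -1/3*4 = -4/3)
V(E) = -2 + E
P(C, x) = -9 (P(C, x) = -8 + ((-2 + 0) - 1*(-1)) = -8 + (-2 + 1) = -8 - 1 = -9)
I(c) = c (I(c) = 0*c + c = 0 + c = c)
I(P(1, W(5, -4/1 + 0/4)))**3 = (-9)**3 = -729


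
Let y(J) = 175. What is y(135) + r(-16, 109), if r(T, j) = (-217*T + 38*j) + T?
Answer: 7773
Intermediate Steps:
r(T, j) = -216*T + 38*j
y(135) + r(-16, 109) = 175 + (-216*(-16) + 38*109) = 175 + (3456 + 4142) = 175 + 7598 = 7773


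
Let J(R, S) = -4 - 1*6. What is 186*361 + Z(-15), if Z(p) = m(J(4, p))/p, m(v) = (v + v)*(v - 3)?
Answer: 201386/3 ≈ 67129.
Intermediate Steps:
J(R, S) = -10 (J(R, S) = -4 - 6 = -10)
m(v) = 2*v*(-3 + v) (m(v) = (2*v)*(-3 + v) = 2*v*(-3 + v))
Z(p) = 260/p (Z(p) = (2*(-10)*(-3 - 10))/p = (2*(-10)*(-13))/p = 260/p)
186*361 + Z(-15) = 186*361 + 260/(-15) = 67146 + 260*(-1/15) = 67146 - 52/3 = 201386/3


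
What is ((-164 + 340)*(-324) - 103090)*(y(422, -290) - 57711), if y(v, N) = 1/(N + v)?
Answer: 609862297507/66 ≈ 9.2403e+9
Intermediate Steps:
((-164 + 340)*(-324) - 103090)*(y(422, -290) - 57711) = ((-164 + 340)*(-324) - 103090)*(1/(-290 + 422) - 57711) = (176*(-324) - 103090)*(1/132 - 57711) = (-57024 - 103090)*(1/132 - 57711) = -160114*(-7617851/132) = 609862297507/66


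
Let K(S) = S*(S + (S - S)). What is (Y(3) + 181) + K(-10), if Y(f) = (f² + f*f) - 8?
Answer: 291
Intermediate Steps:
Y(f) = -8 + 2*f² (Y(f) = (f² + f²) - 8 = 2*f² - 8 = -8 + 2*f²)
K(S) = S² (K(S) = S*(S + 0) = S*S = S²)
(Y(3) + 181) + K(-10) = ((-8 + 2*3²) + 181) + (-10)² = ((-8 + 2*9) + 181) + 100 = ((-8 + 18) + 181) + 100 = (10 + 181) + 100 = 191 + 100 = 291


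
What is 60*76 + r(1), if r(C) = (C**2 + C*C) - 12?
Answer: 4550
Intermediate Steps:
r(C) = -12 + 2*C**2 (r(C) = (C**2 + C**2) - 12 = 2*C**2 - 12 = -12 + 2*C**2)
60*76 + r(1) = 60*76 + (-12 + 2*1**2) = 4560 + (-12 + 2*1) = 4560 + (-12 + 2) = 4560 - 10 = 4550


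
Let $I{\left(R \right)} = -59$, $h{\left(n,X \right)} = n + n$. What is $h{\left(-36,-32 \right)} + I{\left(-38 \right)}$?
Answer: $-131$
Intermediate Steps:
$h{\left(n,X \right)} = 2 n$
$h{\left(-36,-32 \right)} + I{\left(-38 \right)} = 2 \left(-36\right) - 59 = -72 - 59 = -131$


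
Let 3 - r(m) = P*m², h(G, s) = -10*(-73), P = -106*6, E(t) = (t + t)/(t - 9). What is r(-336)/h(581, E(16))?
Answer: 71801859/730 ≈ 98359.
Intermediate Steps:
E(t) = 2*t/(-9 + t) (E(t) = (2*t)/(-9 + t) = 2*t/(-9 + t))
P = -636
h(G, s) = 730
r(m) = 3 + 636*m² (r(m) = 3 - (-636)*m² = 3 + 636*m²)
r(-336)/h(581, E(16)) = (3 + 636*(-336)²)/730 = (3 + 636*112896)*(1/730) = (3 + 71801856)*(1/730) = 71801859*(1/730) = 71801859/730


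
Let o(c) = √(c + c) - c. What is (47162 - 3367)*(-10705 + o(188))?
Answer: -477058935 + 87590*√94 ≈ -4.7621e+8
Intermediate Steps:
o(c) = -c + √2*√c (o(c) = √(2*c) - c = √2*√c - c = -c + √2*√c)
(47162 - 3367)*(-10705 + o(188)) = (47162 - 3367)*(-10705 + (-1*188 + √2*√188)) = 43795*(-10705 + (-188 + √2*(2*√47))) = 43795*(-10705 + (-188 + 2*√94)) = 43795*(-10893 + 2*√94) = -477058935 + 87590*√94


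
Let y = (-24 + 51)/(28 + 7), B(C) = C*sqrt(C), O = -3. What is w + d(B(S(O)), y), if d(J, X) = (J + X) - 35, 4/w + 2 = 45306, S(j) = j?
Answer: -1938359/56630 - 3*I*sqrt(3) ≈ -34.228 - 5.1962*I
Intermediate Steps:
B(C) = C**(3/2)
w = 1/11326 (w = 4/(-2 + 45306) = 4/45304 = 4*(1/45304) = 1/11326 ≈ 8.8292e-5)
y = 27/35 ≈ 0.77143
d(J, X) = -35 + J + X
w + d(B(S(O)), y) = 1/11326 + (-35 + (-3)**(3/2) + 27/35) = 1/11326 + (-35 - 3*I*sqrt(3) + 27/35) = 1/11326 + (-1198/35 - 3*I*sqrt(3)) = -1938359/56630 - 3*I*sqrt(3)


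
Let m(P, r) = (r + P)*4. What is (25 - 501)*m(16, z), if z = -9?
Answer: -13328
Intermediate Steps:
m(P, r) = 4*P + 4*r (m(P, r) = (P + r)*4 = 4*P + 4*r)
(25 - 501)*m(16, z) = (25 - 501)*(4*16 + 4*(-9)) = -476*(64 - 36) = -476*28 = -13328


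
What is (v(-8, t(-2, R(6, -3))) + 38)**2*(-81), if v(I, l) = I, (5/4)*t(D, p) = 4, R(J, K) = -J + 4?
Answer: -72900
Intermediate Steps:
R(J, K) = 4 - J
t(D, p) = 16/5 (t(D, p) = (4/5)*4 = 16/5)
(v(-8, t(-2, R(6, -3))) + 38)**2*(-81) = (-8 + 38)**2*(-81) = 30**2*(-81) = 900*(-81) = -72900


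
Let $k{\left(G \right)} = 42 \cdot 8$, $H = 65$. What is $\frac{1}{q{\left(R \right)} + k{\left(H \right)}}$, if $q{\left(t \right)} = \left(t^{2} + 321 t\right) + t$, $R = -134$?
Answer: $- \frac{1}{24856} \approx -4.0232 \cdot 10^{-5}$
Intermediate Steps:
$q{\left(t \right)} = t^{2} + 322 t$
$k{\left(G \right)} = 336$
$\frac{1}{q{\left(R \right)} + k{\left(H \right)}} = \frac{1}{- 134 \left(322 - 134\right) + 336} = \frac{1}{\left(-134\right) 188 + 336} = \frac{1}{-25192 + 336} = \frac{1}{-24856} = - \frac{1}{24856}$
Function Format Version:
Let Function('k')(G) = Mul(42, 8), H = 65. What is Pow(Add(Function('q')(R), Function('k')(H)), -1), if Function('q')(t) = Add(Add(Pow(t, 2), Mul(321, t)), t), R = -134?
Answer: Rational(-1, 24856) ≈ -4.0232e-5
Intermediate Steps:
Function('q')(t) = Add(Pow(t, 2), Mul(322, t))
Function('k')(G) = 336
Pow(Add(Function('q')(R), Function('k')(H)), -1) = Pow(Add(Mul(-134, Add(322, -134)), 336), -1) = Pow(Add(Mul(-134, 188), 336), -1) = Pow(Add(-25192, 336), -1) = Pow(-24856, -1) = Rational(-1, 24856)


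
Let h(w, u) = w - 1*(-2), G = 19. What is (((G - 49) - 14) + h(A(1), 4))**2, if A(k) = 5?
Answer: 1369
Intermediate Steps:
h(w, u) = 2 + w (h(w, u) = w + 2 = 2 + w)
(((G - 49) - 14) + h(A(1), 4))**2 = (((19 - 49) - 14) + (2 + 5))**2 = ((-30 - 14) + 7)**2 = (-44 + 7)**2 = (-37)**2 = 1369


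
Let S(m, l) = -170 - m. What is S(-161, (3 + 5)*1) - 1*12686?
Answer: -12695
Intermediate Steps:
S(-161, (3 + 5)*1) - 1*12686 = (-170 - 1*(-161)) - 1*12686 = (-170 + 161) - 12686 = -9 - 12686 = -12695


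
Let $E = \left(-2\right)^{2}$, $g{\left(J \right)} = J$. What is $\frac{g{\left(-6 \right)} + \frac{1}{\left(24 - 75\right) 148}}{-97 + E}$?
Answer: $\frac{45289}{701964} \approx 0.064517$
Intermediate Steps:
$E = 4$
$\frac{g{\left(-6 \right)} + \frac{1}{\left(24 - 75\right) 148}}{-97 + E} = \frac{-6 + \frac{1}{\left(24 - 75\right) 148}}{-97 + 4} = \frac{-6 + \frac{1}{-51} \cdot \frac{1}{148}}{-93} = - \frac{-6 - \frac{1}{7548}}{93} = \left(- \frac{1}{93}\right) \left(- \frac{45289}{7548}\right) = \frac{45289}{701964}$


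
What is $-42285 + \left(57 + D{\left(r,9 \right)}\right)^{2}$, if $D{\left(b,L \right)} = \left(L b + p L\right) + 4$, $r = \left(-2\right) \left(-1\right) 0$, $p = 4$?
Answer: $-32876$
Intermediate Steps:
$r = 0$ ($r = 2 \cdot 0 = 0$)
$D{\left(b,L \right)} = 4 + 4 L + L b$ ($D{\left(b,L \right)} = \left(L b + 4 L\right) + 4 = \left(4 L + L b\right) + 4 = 4 + 4 L + L b$)
$-42285 + \left(57 + D{\left(r,9 \right)}\right)^{2} = -42285 + \left(57 + \left(4 + 4 \cdot 9 + 9 \cdot 0\right)\right)^{2} = -42285 + \left(57 + \left(4 + 36 + 0\right)\right)^{2} = -42285 + \left(57 + 40\right)^{2} = -42285 + 97^{2} = -42285 + 9409 = -32876$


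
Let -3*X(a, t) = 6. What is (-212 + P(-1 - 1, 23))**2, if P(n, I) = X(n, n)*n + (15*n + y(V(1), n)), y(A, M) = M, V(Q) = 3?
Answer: 57600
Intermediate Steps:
X(a, t) = -2 (X(a, t) = -1/3*6 = -2)
P(n, I) = 14*n (P(n, I) = -2*n + (15*n + n) = -2*n + 16*n = 14*n)
(-212 + P(-1 - 1, 23))**2 = (-212 + 14*(-1 - 1))**2 = (-212 + 14*(-2))**2 = (-212 - 28)**2 = (-240)**2 = 57600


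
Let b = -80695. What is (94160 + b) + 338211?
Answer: 351676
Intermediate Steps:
(94160 + b) + 338211 = (94160 - 80695) + 338211 = 13465 + 338211 = 351676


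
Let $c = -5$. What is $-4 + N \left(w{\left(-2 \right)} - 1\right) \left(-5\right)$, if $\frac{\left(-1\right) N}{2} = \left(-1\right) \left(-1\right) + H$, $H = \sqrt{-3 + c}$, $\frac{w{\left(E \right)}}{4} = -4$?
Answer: $-174 - 340 i \sqrt{2} \approx -174.0 - 480.83 i$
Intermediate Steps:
$w{\left(E \right)} = -16$ ($w{\left(E \right)} = 4 \left(-4\right) = -16$)
$H = 2 i \sqrt{2}$ ($H = \sqrt{-3 - 5} = \sqrt{-8} = 2 i \sqrt{2} \approx 2.8284 i$)
$N = -2 - 4 i \sqrt{2}$ ($N = - 2 \left(\left(-1\right) \left(-1\right) + 2 i \sqrt{2}\right) = - 2 \left(1 + 2 i \sqrt{2}\right) = -2 - 4 i \sqrt{2} \approx -2.0 - 5.6569 i$)
$-4 + N \left(w{\left(-2 \right)} - 1\right) \left(-5\right) = -4 + \left(-2 - 4 i \sqrt{2}\right) \left(-16 - 1\right) \left(-5\right) = -4 + \left(-2 - 4 i \sqrt{2}\right) \left(\left(-17\right) \left(-5\right)\right) = -4 + \left(-2 - 4 i \sqrt{2}\right) 85 = -4 - \left(170 + 340 i \sqrt{2}\right) = -174 - 340 i \sqrt{2}$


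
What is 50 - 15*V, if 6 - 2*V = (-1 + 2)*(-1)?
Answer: -5/2 ≈ -2.5000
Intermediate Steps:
V = 7/2 (V = 3 - (-1 + 2)*(-1)/2 = 3 - (-1)/2 = 3 - ½*(-1) = 3 + ½ = 7/2 ≈ 3.5000)
50 - 15*V = 50 - 15*7/2 = 50 - 105/2 = -5/2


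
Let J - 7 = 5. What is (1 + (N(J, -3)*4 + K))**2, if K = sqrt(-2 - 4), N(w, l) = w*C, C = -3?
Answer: (143 - I*sqrt(6))**2 ≈ 20443.0 - 700.55*I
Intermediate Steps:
J = 12 (J = 7 + 5 = 12)
N(w, l) = -3*w (N(w, l) = w*(-3) = -3*w)
K = I*sqrt(6) (K = sqrt(-6) = I*sqrt(6) ≈ 2.4495*I)
(1 + (N(J, -3)*4 + K))**2 = (1 + (-3*12*4 + I*sqrt(6)))**2 = (1 + (-36*4 + I*sqrt(6)))**2 = (1 + (-144 + I*sqrt(6)))**2 = (-143 + I*sqrt(6))**2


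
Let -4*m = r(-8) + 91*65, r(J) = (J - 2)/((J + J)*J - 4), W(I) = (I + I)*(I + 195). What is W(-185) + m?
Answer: -1284325/248 ≈ -5178.7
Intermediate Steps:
W(I) = 2*I*(195 + I) (W(I) = (2*I)*(195 + I) = 2*I*(195 + I))
r(J) = (-2 + J)/(-4 + 2*J²) (r(J) = (-2 + J)/((2*J)*J - 4) = (-2 + J)/(2*J² - 4) = (-2 + J)/(-4 + 2*J²))
m = -366725/248 (m = -((-2 - 8)/(2*(-2 + (-8)²)) + 91*65)/4 = -((½)*(-10)/(-2 + 64) + 5915)/4 = -((½)*(-10)/62 + 5915)/4 = -((½)*(1/62)*(-10) + 5915)/4 = -(-5/62 + 5915)/4 = -¼*366725/62 = -366725/248 ≈ -1478.7)
W(-185) + m = 2*(-185)*(195 - 185) - 366725/248 = 2*(-185)*10 - 366725/248 = -3700 - 366725/248 = -1284325/248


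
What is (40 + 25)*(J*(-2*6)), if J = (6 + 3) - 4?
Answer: -3900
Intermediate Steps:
J = 5 (J = 9 - 4 = 5)
(40 + 25)*(J*(-2*6)) = (40 + 25)*(5*(-2*6)) = 65*(5*(-12)) = 65*(-60) = -3900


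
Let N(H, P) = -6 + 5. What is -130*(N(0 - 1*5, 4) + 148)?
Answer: -19110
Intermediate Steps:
N(H, P) = -1
-130*(N(0 - 1*5, 4) + 148) = -130*(-1 + 148) = -130*147 = -19110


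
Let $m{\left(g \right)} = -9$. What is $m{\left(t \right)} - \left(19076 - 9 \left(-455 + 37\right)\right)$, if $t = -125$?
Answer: $-22847$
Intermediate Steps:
$m{\left(t \right)} - \left(19076 - 9 \left(-455 + 37\right)\right) = -9 - \left(19076 - 9 \left(-455 + 37\right)\right) = -9 - \left(19076 - 9 \left(-418\right)\right) = -9 - \left(19076 - -3762\right) = -9 - \left(19076 + 3762\right) = -9 - 22838 = -22847$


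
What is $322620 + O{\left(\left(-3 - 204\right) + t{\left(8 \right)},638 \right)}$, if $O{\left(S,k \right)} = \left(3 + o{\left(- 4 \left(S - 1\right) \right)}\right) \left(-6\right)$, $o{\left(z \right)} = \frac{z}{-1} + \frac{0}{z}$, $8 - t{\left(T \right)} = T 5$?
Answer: $328362$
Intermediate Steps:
$t{\left(T \right)} = 8 - 5 T$ ($t{\left(T \right)} = 8 - T 5 = 8 - 5 T$)
$o{\left(z \right)} = - z$ ($o{\left(z \right)} = z \left(-1\right) + 0 = - z + 0 = - z$)
$O{\left(S,k \right)} = 6 - 24 S$ ($O{\left(S,k \right)} = \left(3 - - 4 \left(S - 1\right)\right) \left(-6\right) = \left(3 - - 4 \left(-1 + S\right)\right) \left(-6\right) = \left(3 - \left(4 - 4 S\right)\right) \left(-6\right) = \left(3 + \left(-4 + 4 S\right)\right) \left(-6\right) = \left(-1 + 4 S\right) \left(-6\right) = 6 - 24 S$)
$322620 + O{\left(\left(-3 - 204\right) + t{\left(8 \right)},638 \right)} = 322620 - \left(-6 + 24 \left(\left(-3 - 204\right) + \left(8 - 40\right)\right)\right) = 322620 - \left(-6 + 24 \left(-207 + \left(8 - 40\right)\right)\right) = 322620 - \left(-6 + 24 \left(-207 - 32\right)\right) = 322620 + \left(6 - -5736\right) = 322620 + \left(6 + 5736\right) = 322620 + 5742 = 328362$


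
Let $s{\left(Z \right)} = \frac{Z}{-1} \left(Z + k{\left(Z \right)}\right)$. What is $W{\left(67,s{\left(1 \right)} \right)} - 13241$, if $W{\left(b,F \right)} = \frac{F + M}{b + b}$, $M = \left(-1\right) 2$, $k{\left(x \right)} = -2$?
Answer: $- \frac{1774295}{134} \approx -13241.0$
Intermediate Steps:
$s{\left(Z \right)} = - Z \left(-2 + Z\right)$ ($s{\left(Z \right)} = \frac{Z}{-1} \left(Z - 2\right) = Z \left(-1\right) \left(-2 + Z\right) = - Z \left(-2 + Z\right)$)
$M = -2$
$W{\left(b,F \right)} = \frac{-2 + F}{2 b}$ ($W{\left(b,F \right)} = \frac{F - 2}{b + b} = \frac{-2 + F}{2 b}$)
$W{\left(67,s{\left(1 \right)} \right)} - 13241 = \frac{-2 + 1 \left(2 - 1\right)}{2 \cdot 67} - 13241 = \frac{1}{2} \cdot \frac{1}{67} \left(-2 + 1 \left(2 - 1\right)\right) - 13241 = \frac{1}{2} \cdot \frac{1}{67} \left(-2 + 1 \cdot 1\right) - 13241 = \frac{1}{2} \cdot \frac{1}{67} \left(-2 + 1\right) - 13241 = \frac{1}{2} \cdot \frac{1}{67} \left(-1\right) - 13241 = - \frac{1}{134} - 13241 = - \frac{1774295}{134}$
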